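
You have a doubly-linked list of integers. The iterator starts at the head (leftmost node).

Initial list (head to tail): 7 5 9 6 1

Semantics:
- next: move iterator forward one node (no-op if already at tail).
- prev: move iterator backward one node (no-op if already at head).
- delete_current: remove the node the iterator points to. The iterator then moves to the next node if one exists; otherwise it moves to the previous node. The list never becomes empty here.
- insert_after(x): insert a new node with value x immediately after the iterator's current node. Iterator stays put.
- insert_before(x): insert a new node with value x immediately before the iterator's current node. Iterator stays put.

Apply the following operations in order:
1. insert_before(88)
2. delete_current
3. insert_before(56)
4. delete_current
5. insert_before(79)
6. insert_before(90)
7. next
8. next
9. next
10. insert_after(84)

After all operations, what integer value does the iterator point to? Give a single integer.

Answer: 1

Derivation:
After 1 (insert_before(88)): list=[88, 7, 5, 9, 6, 1] cursor@7
After 2 (delete_current): list=[88, 5, 9, 6, 1] cursor@5
After 3 (insert_before(56)): list=[88, 56, 5, 9, 6, 1] cursor@5
After 4 (delete_current): list=[88, 56, 9, 6, 1] cursor@9
After 5 (insert_before(79)): list=[88, 56, 79, 9, 6, 1] cursor@9
After 6 (insert_before(90)): list=[88, 56, 79, 90, 9, 6, 1] cursor@9
After 7 (next): list=[88, 56, 79, 90, 9, 6, 1] cursor@6
After 8 (next): list=[88, 56, 79, 90, 9, 6, 1] cursor@1
After 9 (next): list=[88, 56, 79, 90, 9, 6, 1] cursor@1
After 10 (insert_after(84)): list=[88, 56, 79, 90, 9, 6, 1, 84] cursor@1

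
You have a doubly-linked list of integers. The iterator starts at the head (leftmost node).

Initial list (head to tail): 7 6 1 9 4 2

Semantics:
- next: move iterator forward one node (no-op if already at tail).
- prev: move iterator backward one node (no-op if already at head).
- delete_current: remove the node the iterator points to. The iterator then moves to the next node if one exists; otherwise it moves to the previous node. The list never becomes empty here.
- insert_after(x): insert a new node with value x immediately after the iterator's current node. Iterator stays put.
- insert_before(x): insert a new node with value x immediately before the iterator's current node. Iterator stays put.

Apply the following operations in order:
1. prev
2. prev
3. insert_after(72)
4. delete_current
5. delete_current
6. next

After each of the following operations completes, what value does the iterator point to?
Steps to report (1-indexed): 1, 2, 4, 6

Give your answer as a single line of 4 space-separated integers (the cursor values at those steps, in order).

Answer: 7 7 72 1

Derivation:
After 1 (prev): list=[7, 6, 1, 9, 4, 2] cursor@7
After 2 (prev): list=[7, 6, 1, 9, 4, 2] cursor@7
After 3 (insert_after(72)): list=[7, 72, 6, 1, 9, 4, 2] cursor@7
After 4 (delete_current): list=[72, 6, 1, 9, 4, 2] cursor@72
After 5 (delete_current): list=[6, 1, 9, 4, 2] cursor@6
After 6 (next): list=[6, 1, 9, 4, 2] cursor@1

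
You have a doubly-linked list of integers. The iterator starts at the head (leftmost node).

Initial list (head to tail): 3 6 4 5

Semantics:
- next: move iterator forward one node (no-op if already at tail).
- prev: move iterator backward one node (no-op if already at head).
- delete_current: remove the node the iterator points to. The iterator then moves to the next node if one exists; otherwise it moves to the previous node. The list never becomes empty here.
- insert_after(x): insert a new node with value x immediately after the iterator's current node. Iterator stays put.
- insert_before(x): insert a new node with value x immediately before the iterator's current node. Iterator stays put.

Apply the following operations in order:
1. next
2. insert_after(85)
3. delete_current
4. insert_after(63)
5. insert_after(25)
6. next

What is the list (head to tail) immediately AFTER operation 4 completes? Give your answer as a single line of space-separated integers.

After 1 (next): list=[3, 6, 4, 5] cursor@6
After 2 (insert_after(85)): list=[3, 6, 85, 4, 5] cursor@6
After 3 (delete_current): list=[3, 85, 4, 5] cursor@85
After 4 (insert_after(63)): list=[3, 85, 63, 4, 5] cursor@85

Answer: 3 85 63 4 5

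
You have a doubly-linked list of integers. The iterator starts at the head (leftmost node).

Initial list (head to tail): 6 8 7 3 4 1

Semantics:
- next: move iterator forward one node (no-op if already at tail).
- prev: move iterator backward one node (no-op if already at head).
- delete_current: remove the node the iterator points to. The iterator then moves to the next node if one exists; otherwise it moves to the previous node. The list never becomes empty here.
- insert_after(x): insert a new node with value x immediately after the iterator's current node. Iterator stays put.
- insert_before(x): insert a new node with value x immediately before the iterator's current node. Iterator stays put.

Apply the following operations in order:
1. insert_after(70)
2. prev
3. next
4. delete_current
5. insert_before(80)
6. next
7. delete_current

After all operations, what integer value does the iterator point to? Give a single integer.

After 1 (insert_after(70)): list=[6, 70, 8, 7, 3, 4, 1] cursor@6
After 2 (prev): list=[6, 70, 8, 7, 3, 4, 1] cursor@6
After 3 (next): list=[6, 70, 8, 7, 3, 4, 1] cursor@70
After 4 (delete_current): list=[6, 8, 7, 3, 4, 1] cursor@8
After 5 (insert_before(80)): list=[6, 80, 8, 7, 3, 4, 1] cursor@8
After 6 (next): list=[6, 80, 8, 7, 3, 4, 1] cursor@7
After 7 (delete_current): list=[6, 80, 8, 3, 4, 1] cursor@3

Answer: 3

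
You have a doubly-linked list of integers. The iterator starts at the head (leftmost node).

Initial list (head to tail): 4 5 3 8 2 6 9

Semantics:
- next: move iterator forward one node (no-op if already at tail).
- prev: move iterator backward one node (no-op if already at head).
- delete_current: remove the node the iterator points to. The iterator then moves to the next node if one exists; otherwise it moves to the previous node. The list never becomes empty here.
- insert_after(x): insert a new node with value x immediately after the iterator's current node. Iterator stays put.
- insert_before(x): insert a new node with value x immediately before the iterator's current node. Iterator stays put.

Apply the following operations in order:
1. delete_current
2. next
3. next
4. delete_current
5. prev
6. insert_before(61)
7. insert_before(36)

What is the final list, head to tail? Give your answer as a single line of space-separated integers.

Answer: 5 61 36 3 2 6 9

Derivation:
After 1 (delete_current): list=[5, 3, 8, 2, 6, 9] cursor@5
After 2 (next): list=[5, 3, 8, 2, 6, 9] cursor@3
After 3 (next): list=[5, 3, 8, 2, 6, 9] cursor@8
After 4 (delete_current): list=[5, 3, 2, 6, 9] cursor@2
After 5 (prev): list=[5, 3, 2, 6, 9] cursor@3
After 6 (insert_before(61)): list=[5, 61, 3, 2, 6, 9] cursor@3
After 7 (insert_before(36)): list=[5, 61, 36, 3, 2, 6, 9] cursor@3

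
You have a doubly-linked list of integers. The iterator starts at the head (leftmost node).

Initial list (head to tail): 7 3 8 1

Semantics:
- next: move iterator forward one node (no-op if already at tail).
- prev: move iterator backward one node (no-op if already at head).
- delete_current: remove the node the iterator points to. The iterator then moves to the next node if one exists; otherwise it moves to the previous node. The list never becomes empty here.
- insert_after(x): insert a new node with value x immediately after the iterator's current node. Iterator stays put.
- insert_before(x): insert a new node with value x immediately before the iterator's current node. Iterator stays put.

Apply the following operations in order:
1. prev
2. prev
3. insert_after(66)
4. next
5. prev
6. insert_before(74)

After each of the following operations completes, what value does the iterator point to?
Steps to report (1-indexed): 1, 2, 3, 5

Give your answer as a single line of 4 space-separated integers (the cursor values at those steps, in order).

Answer: 7 7 7 7

Derivation:
After 1 (prev): list=[7, 3, 8, 1] cursor@7
After 2 (prev): list=[7, 3, 8, 1] cursor@7
After 3 (insert_after(66)): list=[7, 66, 3, 8, 1] cursor@7
After 4 (next): list=[7, 66, 3, 8, 1] cursor@66
After 5 (prev): list=[7, 66, 3, 8, 1] cursor@7
After 6 (insert_before(74)): list=[74, 7, 66, 3, 8, 1] cursor@7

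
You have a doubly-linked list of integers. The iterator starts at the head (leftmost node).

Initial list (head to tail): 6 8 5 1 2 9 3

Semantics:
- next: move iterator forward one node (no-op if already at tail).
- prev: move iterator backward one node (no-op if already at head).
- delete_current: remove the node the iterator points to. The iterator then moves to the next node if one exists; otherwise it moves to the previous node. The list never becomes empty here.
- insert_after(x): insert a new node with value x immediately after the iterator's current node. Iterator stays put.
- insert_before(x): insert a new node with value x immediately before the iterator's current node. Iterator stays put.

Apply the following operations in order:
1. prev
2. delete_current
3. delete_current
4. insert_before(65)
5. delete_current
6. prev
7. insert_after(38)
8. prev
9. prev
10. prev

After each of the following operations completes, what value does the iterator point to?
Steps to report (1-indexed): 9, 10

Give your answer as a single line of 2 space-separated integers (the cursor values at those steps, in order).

After 1 (prev): list=[6, 8, 5, 1, 2, 9, 3] cursor@6
After 2 (delete_current): list=[8, 5, 1, 2, 9, 3] cursor@8
After 3 (delete_current): list=[5, 1, 2, 9, 3] cursor@5
After 4 (insert_before(65)): list=[65, 5, 1, 2, 9, 3] cursor@5
After 5 (delete_current): list=[65, 1, 2, 9, 3] cursor@1
After 6 (prev): list=[65, 1, 2, 9, 3] cursor@65
After 7 (insert_after(38)): list=[65, 38, 1, 2, 9, 3] cursor@65
After 8 (prev): list=[65, 38, 1, 2, 9, 3] cursor@65
After 9 (prev): list=[65, 38, 1, 2, 9, 3] cursor@65
After 10 (prev): list=[65, 38, 1, 2, 9, 3] cursor@65

Answer: 65 65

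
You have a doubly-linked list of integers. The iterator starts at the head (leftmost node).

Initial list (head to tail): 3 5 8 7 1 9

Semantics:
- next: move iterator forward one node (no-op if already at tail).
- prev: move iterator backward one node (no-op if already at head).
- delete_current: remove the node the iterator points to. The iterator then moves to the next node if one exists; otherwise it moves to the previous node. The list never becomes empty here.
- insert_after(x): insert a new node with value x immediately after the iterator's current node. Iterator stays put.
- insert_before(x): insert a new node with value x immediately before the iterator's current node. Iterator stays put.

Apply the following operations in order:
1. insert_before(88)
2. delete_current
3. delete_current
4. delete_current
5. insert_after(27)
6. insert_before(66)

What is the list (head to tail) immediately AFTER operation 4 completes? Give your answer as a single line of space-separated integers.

Answer: 88 7 1 9

Derivation:
After 1 (insert_before(88)): list=[88, 3, 5, 8, 7, 1, 9] cursor@3
After 2 (delete_current): list=[88, 5, 8, 7, 1, 9] cursor@5
After 3 (delete_current): list=[88, 8, 7, 1, 9] cursor@8
After 4 (delete_current): list=[88, 7, 1, 9] cursor@7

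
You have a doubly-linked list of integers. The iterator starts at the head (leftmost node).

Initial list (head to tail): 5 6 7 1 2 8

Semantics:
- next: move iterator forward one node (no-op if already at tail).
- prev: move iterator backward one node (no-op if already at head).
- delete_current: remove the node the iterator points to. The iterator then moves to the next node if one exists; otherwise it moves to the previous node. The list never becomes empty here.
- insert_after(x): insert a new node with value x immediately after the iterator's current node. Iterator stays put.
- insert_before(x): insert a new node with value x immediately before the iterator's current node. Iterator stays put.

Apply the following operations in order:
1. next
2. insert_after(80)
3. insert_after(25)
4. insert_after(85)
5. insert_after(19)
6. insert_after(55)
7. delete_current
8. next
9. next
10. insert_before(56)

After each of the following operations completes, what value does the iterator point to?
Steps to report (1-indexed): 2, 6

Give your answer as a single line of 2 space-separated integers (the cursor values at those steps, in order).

After 1 (next): list=[5, 6, 7, 1, 2, 8] cursor@6
After 2 (insert_after(80)): list=[5, 6, 80, 7, 1, 2, 8] cursor@6
After 3 (insert_after(25)): list=[5, 6, 25, 80, 7, 1, 2, 8] cursor@6
After 4 (insert_after(85)): list=[5, 6, 85, 25, 80, 7, 1, 2, 8] cursor@6
After 5 (insert_after(19)): list=[5, 6, 19, 85, 25, 80, 7, 1, 2, 8] cursor@6
After 6 (insert_after(55)): list=[5, 6, 55, 19, 85, 25, 80, 7, 1, 2, 8] cursor@6
After 7 (delete_current): list=[5, 55, 19, 85, 25, 80, 7, 1, 2, 8] cursor@55
After 8 (next): list=[5, 55, 19, 85, 25, 80, 7, 1, 2, 8] cursor@19
After 9 (next): list=[5, 55, 19, 85, 25, 80, 7, 1, 2, 8] cursor@85
After 10 (insert_before(56)): list=[5, 55, 19, 56, 85, 25, 80, 7, 1, 2, 8] cursor@85

Answer: 6 6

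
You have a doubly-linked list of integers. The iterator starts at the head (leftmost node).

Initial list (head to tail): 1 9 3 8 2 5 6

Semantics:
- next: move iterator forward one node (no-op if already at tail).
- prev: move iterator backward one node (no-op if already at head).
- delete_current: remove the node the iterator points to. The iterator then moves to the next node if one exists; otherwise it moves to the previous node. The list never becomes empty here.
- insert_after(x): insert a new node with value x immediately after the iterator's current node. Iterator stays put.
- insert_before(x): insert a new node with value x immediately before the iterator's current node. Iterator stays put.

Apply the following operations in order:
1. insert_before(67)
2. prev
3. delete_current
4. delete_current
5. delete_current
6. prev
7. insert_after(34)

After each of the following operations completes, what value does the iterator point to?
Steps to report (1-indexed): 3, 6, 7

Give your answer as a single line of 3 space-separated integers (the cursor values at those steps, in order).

After 1 (insert_before(67)): list=[67, 1, 9, 3, 8, 2, 5, 6] cursor@1
After 2 (prev): list=[67, 1, 9, 3, 8, 2, 5, 6] cursor@67
After 3 (delete_current): list=[1, 9, 3, 8, 2, 5, 6] cursor@1
After 4 (delete_current): list=[9, 3, 8, 2, 5, 6] cursor@9
After 5 (delete_current): list=[3, 8, 2, 5, 6] cursor@3
After 6 (prev): list=[3, 8, 2, 5, 6] cursor@3
After 7 (insert_after(34)): list=[3, 34, 8, 2, 5, 6] cursor@3

Answer: 1 3 3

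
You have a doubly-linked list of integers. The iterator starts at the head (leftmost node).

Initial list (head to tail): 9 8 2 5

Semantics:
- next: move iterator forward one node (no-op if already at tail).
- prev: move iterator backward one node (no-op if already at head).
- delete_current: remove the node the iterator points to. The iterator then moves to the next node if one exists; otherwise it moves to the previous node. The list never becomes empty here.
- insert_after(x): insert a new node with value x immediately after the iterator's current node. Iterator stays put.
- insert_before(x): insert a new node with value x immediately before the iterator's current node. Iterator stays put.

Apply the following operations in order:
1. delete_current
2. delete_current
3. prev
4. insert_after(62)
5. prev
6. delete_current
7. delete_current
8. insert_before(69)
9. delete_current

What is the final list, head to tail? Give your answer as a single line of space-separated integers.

After 1 (delete_current): list=[8, 2, 5] cursor@8
After 2 (delete_current): list=[2, 5] cursor@2
After 3 (prev): list=[2, 5] cursor@2
After 4 (insert_after(62)): list=[2, 62, 5] cursor@2
After 5 (prev): list=[2, 62, 5] cursor@2
After 6 (delete_current): list=[62, 5] cursor@62
After 7 (delete_current): list=[5] cursor@5
After 8 (insert_before(69)): list=[69, 5] cursor@5
After 9 (delete_current): list=[69] cursor@69

Answer: 69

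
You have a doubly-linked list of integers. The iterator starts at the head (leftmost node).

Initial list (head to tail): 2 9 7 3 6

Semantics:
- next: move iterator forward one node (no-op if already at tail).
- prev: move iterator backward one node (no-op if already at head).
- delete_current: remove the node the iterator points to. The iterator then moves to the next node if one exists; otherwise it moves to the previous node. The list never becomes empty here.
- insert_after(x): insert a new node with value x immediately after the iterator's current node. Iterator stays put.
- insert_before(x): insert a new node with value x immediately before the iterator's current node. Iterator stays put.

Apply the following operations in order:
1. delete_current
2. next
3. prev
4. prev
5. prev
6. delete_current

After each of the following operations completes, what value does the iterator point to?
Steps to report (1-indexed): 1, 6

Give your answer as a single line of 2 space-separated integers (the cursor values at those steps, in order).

Answer: 9 7

Derivation:
After 1 (delete_current): list=[9, 7, 3, 6] cursor@9
After 2 (next): list=[9, 7, 3, 6] cursor@7
After 3 (prev): list=[9, 7, 3, 6] cursor@9
After 4 (prev): list=[9, 7, 3, 6] cursor@9
After 5 (prev): list=[9, 7, 3, 6] cursor@9
After 6 (delete_current): list=[7, 3, 6] cursor@7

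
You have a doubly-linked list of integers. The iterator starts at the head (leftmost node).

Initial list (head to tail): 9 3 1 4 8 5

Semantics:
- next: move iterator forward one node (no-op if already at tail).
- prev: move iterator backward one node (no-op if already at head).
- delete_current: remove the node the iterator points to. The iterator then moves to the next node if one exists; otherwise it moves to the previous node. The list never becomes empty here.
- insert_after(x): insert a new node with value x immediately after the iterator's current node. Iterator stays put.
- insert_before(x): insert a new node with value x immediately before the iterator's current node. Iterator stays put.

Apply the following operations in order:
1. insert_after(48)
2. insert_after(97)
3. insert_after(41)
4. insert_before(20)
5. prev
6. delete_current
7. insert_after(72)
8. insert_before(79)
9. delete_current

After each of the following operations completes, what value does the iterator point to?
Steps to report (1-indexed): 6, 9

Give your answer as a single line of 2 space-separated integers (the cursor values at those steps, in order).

Answer: 9 72

Derivation:
After 1 (insert_after(48)): list=[9, 48, 3, 1, 4, 8, 5] cursor@9
After 2 (insert_after(97)): list=[9, 97, 48, 3, 1, 4, 8, 5] cursor@9
After 3 (insert_after(41)): list=[9, 41, 97, 48, 3, 1, 4, 8, 5] cursor@9
After 4 (insert_before(20)): list=[20, 9, 41, 97, 48, 3, 1, 4, 8, 5] cursor@9
After 5 (prev): list=[20, 9, 41, 97, 48, 3, 1, 4, 8, 5] cursor@20
After 6 (delete_current): list=[9, 41, 97, 48, 3, 1, 4, 8, 5] cursor@9
After 7 (insert_after(72)): list=[9, 72, 41, 97, 48, 3, 1, 4, 8, 5] cursor@9
After 8 (insert_before(79)): list=[79, 9, 72, 41, 97, 48, 3, 1, 4, 8, 5] cursor@9
After 9 (delete_current): list=[79, 72, 41, 97, 48, 3, 1, 4, 8, 5] cursor@72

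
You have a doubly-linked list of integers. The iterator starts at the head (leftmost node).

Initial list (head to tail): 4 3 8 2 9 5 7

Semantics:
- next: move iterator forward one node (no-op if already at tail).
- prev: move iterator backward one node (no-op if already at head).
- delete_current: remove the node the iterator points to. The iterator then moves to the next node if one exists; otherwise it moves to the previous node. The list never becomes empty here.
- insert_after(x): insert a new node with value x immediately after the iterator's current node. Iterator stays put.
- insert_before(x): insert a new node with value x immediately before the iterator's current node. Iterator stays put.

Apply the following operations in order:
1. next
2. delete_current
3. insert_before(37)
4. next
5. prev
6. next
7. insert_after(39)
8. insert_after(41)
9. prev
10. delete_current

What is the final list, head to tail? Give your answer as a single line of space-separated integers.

After 1 (next): list=[4, 3, 8, 2, 9, 5, 7] cursor@3
After 2 (delete_current): list=[4, 8, 2, 9, 5, 7] cursor@8
After 3 (insert_before(37)): list=[4, 37, 8, 2, 9, 5, 7] cursor@8
After 4 (next): list=[4, 37, 8, 2, 9, 5, 7] cursor@2
After 5 (prev): list=[4, 37, 8, 2, 9, 5, 7] cursor@8
After 6 (next): list=[4, 37, 8, 2, 9, 5, 7] cursor@2
After 7 (insert_after(39)): list=[4, 37, 8, 2, 39, 9, 5, 7] cursor@2
After 8 (insert_after(41)): list=[4, 37, 8, 2, 41, 39, 9, 5, 7] cursor@2
After 9 (prev): list=[4, 37, 8, 2, 41, 39, 9, 5, 7] cursor@8
After 10 (delete_current): list=[4, 37, 2, 41, 39, 9, 5, 7] cursor@2

Answer: 4 37 2 41 39 9 5 7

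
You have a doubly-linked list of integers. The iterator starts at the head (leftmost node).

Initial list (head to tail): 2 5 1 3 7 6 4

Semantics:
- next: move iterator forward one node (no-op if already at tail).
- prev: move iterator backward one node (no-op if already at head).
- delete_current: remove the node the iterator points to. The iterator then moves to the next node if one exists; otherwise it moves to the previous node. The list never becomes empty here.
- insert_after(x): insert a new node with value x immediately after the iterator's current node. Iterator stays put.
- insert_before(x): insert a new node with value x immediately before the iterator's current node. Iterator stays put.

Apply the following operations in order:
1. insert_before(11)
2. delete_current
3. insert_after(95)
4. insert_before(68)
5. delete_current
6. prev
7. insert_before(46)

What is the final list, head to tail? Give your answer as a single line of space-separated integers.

Answer: 11 46 68 95 1 3 7 6 4

Derivation:
After 1 (insert_before(11)): list=[11, 2, 5, 1, 3, 7, 6, 4] cursor@2
After 2 (delete_current): list=[11, 5, 1, 3, 7, 6, 4] cursor@5
After 3 (insert_after(95)): list=[11, 5, 95, 1, 3, 7, 6, 4] cursor@5
After 4 (insert_before(68)): list=[11, 68, 5, 95, 1, 3, 7, 6, 4] cursor@5
After 5 (delete_current): list=[11, 68, 95, 1, 3, 7, 6, 4] cursor@95
After 6 (prev): list=[11, 68, 95, 1, 3, 7, 6, 4] cursor@68
After 7 (insert_before(46)): list=[11, 46, 68, 95, 1, 3, 7, 6, 4] cursor@68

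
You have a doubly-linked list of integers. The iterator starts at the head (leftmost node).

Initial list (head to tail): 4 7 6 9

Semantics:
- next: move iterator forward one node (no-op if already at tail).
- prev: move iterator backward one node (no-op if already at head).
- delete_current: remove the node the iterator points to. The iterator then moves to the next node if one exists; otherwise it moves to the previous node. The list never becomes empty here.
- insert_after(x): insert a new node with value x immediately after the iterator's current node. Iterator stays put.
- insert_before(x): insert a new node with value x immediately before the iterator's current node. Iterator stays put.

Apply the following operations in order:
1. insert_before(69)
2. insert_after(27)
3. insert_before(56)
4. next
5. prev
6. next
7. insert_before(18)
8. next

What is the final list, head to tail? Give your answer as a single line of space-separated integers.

After 1 (insert_before(69)): list=[69, 4, 7, 6, 9] cursor@4
After 2 (insert_after(27)): list=[69, 4, 27, 7, 6, 9] cursor@4
After 3 (insert_before(56)): list=[69, 56, 4, 27, 7, 6, 9] cursor@4
After 4 (next): list=[69, 56, 4, 27, 7, 6, 9] cursor@27
After 5 (prev): list=[69, 56, 4, 27, 7, 6, 9] cursor@4
After 6 (next): list=[69, 56, 4, 27, 7, 6, 9] cursor@27
After 7 (insert_before(18)): list=[69, 56, 4, 18, 27, 7, 6, 9] cursor@27
After 8 (next): list=[69, 56, 4, 18, 27, 7, 6, 9] cursor@7

Answer: 69 56 4 18 27 7 6 9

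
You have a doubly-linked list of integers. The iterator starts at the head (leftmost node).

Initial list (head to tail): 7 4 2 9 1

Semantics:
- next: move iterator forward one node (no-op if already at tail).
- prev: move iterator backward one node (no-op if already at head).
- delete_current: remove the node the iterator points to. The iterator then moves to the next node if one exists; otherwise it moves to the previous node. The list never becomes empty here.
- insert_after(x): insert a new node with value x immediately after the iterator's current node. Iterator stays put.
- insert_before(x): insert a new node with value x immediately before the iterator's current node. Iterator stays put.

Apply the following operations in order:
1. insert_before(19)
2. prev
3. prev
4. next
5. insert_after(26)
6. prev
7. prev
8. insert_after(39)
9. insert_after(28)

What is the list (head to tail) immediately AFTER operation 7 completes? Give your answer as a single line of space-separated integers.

Answer: 19 7 26 4 2 9 1

Derivation:
After 1 (insert_before(19)): list=[19, 7, 4, 2, 9, 1] cursor@7
After 2 (prev): list=[19, 7, 4, 2, 9, 1] cursor@19
After 3 (prev): list=[19, 7, 4, 2, 9, 1] cursor@19
After 4 (next): list=[19, 7, 4, 2, 9, 1] cursor@7
After 5 (insert_after(26)): list=[19, 7, 26, 4, 2, 9, 1] cursor@7
After 6 (prev): list=[19, 7, 26, 4, 2, 9, 1] cursor@19
After 7 (prev): list=[19, 7, 26, 4, 2, 9, 1] cursor@19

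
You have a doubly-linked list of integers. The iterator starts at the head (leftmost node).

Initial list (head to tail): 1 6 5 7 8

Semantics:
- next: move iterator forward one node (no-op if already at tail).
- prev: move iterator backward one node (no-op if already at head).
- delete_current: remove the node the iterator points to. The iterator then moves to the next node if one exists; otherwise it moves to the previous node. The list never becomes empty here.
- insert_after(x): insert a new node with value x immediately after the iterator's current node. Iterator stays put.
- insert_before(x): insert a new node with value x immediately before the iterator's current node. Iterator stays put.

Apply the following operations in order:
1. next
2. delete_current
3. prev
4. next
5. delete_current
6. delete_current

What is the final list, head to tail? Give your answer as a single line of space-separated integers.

After 1 (next): list=[1, 6, 5, 7, 8] cursor@6
After 2 (delete_current): list=[1, 5, 7, 8] cursor@5
After 3 (prev): list=[1, 5, 7, 8] cursor@1
After 4 (next): list=[1, 5, 7, 8] cursor@5
After 5 (delete_current): list=[1, 7, 8] cursor@7
After 6 (delete_current): list=[1, 8] cursor@8

Answer: 1 8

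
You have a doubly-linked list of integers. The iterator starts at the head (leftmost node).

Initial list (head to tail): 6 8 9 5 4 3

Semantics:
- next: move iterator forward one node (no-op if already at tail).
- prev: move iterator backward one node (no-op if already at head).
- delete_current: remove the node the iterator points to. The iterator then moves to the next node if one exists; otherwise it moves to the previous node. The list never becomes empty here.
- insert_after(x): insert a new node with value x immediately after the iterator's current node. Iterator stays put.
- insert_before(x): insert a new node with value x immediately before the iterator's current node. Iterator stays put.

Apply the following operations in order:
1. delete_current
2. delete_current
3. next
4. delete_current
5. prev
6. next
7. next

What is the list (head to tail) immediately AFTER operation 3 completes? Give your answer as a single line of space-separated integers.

Answer: 9 5 4 3

Derivation:
After 1 (delete_current): list=[8, 9, 5, 4, 3] cursor@8
After 2 (delete_current): list=[9, 5, 4, 3] cursor@9
After 3 (next): list=[9, 5, 4, 3] cursor@5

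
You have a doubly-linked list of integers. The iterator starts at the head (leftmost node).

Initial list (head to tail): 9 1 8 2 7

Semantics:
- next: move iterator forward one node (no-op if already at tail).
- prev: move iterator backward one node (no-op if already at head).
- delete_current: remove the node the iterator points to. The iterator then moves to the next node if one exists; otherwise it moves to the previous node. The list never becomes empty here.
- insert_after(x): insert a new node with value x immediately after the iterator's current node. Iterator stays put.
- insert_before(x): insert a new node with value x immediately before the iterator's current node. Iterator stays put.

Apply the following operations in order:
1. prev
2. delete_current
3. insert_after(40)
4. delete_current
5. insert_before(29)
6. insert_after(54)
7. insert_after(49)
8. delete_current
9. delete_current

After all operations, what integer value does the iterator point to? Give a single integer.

Answer: 54

Derivation:
After 1 (prev): list=[9, 1, 8, 2, 7] cursor@9
After 2 (delete_current): list=[1, 8, 2, 7] cursor@1
After 3 (insert_after(40)): list=[1, 40, 8, 2, 7] cursor@1
After 4 (delete_current): list=[40, 8, 2, 7] cursor@40
After 5 (insert_before(29)): list=[29, 40, 8, 2, 7] cursor@40
After 6 (insert_after(54)): list=[29, 40, 54, 8, 2, 7] cursor@40
After 7 (insert_after(49)): list=[29, 40, 49, 54, 8, 2, 7] cursor@40
After 8 (delete_current): list=[29, 49, 54, 8, 2, 7] cursor@49
After 9 (delete_current): list=[29, 54, 8, 2, 7] cursor@54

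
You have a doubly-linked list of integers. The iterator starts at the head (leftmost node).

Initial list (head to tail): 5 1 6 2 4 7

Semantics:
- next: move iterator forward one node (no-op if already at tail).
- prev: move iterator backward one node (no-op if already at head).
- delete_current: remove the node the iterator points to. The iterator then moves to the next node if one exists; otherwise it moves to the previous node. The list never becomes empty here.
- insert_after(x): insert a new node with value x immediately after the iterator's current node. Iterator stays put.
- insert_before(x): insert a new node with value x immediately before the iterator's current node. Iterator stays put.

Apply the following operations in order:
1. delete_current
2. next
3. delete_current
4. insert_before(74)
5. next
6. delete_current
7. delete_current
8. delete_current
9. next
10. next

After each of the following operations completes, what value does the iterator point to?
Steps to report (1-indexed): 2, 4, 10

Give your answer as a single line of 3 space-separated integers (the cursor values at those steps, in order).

Answer: 6 2 74

Derivation:
After 1 (delete_current): list=[1, 6, 2, 4, 7] cursor@1
After 2 (next): list=[1, 6, 2, 4, 7] cursor@6
After 3 (delete_current): list=[1, 2, 4, 7] cursor@2
After 4 (insert_before(74)): list=[1, 74, 2, 4, 7] cursor@2
After 5 (next): list=[1, 74, 2, 4, 7] cursor@4
After 6 (delete_current): list=[1, 74, 2, 7] cursor@7
After 7 (delete_current): list=[1, 74, 2] cursor@2
After 8 (delete_current): list=[1, 74] cursor@74
After 9 (next): list=[1, 74] cursor@74
After 10 (next): list=[1, 74] cursor@74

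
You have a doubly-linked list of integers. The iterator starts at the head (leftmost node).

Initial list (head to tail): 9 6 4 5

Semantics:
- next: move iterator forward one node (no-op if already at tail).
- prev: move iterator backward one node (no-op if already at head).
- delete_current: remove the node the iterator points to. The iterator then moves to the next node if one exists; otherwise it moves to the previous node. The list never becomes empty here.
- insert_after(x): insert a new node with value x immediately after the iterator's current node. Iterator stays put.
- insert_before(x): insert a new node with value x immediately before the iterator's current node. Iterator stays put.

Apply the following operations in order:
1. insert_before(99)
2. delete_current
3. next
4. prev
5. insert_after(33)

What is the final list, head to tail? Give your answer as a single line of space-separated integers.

After 1 (insert_before(99)): list=[99, 9, 6, 4, 5] cursor@9
After 2 (delete_current): list=[99, 6, 4, 5] cursor@6
After 3 (next): list=[99, 6, 4, 5] cursor@4
After 4 (prev): list=[99, 6, 4, 5] cursor@6
After 5 (insert_after(33)): list=[99, 6, 33, 4, 5] cursor@6

Answer: 99 6 33 4 5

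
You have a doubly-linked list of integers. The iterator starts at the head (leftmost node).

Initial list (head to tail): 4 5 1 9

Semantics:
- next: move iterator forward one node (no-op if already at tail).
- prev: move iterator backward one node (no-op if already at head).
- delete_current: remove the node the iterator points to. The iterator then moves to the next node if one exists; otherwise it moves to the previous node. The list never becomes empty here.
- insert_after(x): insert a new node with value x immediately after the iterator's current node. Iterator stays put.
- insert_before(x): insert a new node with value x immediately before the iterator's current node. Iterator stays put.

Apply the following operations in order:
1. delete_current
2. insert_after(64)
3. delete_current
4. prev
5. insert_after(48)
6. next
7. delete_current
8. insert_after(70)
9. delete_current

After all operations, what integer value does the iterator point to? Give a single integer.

After 1 (delete_current): list=[5, 1, 9] cursor@5
After 2 (insert_after(64)): list=[5, 64, 1, 9] cursor@5
After 3 (delete_current): list=[64, 1, 9] cursor@64
After 4 (prev): list=[64, 1, 9] cursor@64
After 5 (insert_after(48)): list=[64, 48, 1, 9] cursor@64
After 6 (next): list=[64, 48, 1, 9] cursor@48
After 7 (delete_current): list=[64, 1, 9] cursor@1
After 8 (insert_after(70)): list=[64, 1, 70, 9] cursor@1
After 9 (delete_current): list=[64, 70, 9] cursor@70

Answer: 70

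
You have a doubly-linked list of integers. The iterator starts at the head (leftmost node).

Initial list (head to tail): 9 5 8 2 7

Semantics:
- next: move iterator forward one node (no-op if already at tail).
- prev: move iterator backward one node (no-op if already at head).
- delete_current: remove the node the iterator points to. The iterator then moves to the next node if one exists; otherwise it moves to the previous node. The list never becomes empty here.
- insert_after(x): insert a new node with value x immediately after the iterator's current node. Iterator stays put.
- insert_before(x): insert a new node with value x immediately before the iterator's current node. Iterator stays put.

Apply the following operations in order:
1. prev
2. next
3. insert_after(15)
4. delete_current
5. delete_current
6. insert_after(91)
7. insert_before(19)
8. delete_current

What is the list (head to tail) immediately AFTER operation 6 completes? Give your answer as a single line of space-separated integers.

After 1 (prev): list=[9, 5, 8, 2, 7] cursor@9
After 2 (next): list=[9, 5, 8, 2, 7] cursor@5
After 3 (insert_after(15)): list=[9, 5, 15, 8, 2, 7] cursor@5
After 4 (delete_current): list=[9, 15, 8, 2, 7] cursor@15
After 5 (delete_current): list=[9, 8, 2, 7] cursor@8
After 6 (insert_after(91)): list=[9, 8, 91, 2, 7] cursor@8

Answer: 9 8 91 2 7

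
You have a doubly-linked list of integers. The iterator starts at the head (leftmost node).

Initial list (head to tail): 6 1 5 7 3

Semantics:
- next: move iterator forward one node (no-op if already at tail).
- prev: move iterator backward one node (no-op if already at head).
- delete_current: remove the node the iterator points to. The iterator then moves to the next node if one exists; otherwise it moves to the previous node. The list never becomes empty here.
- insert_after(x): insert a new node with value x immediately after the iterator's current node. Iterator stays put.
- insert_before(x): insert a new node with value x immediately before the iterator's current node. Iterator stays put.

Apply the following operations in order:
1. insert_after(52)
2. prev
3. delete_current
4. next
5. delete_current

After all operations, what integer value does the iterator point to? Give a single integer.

After 1 (insert_after(52)): list=[6, 52, 1, 5, 7, 3] cursor@6
After 2 (prev): list=[6, 52, 1, 5, 7, 3] cursor@6
After 3 (delete_current): list=[52, 1, 5, 7, 3] cursor@52
After 4 (next): list=[52, 1, 5, 7, 3] cursor@1
After 5 (delete_current): list=[52, 5, 7, 3] cursor@5

Answer: 5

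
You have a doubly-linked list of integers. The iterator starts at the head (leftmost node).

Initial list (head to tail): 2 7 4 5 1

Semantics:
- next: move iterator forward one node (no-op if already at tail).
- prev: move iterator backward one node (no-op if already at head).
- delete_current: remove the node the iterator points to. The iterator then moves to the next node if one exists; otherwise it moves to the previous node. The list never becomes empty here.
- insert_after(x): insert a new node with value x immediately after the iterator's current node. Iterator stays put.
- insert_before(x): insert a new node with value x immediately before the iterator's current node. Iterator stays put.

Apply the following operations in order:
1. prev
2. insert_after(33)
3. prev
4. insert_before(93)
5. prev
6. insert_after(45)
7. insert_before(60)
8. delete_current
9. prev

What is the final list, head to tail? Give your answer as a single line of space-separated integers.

Answer: 60 45 2 33 7 4 5 1

Derivation:
After 1 (prev): list=[2, 7, 4, 5, 1] cursor@2
After 2 (insert_after(33)): list=[2, 33, 7, 4, 5, 1] cursor@2
After 3 (prev): list=[2, 33, 7, 4, 5, 1] cursor@2
After 4 (insert_before(93)): list=[93, 2, 33, 7, 4, 5, 1] cursor@2
After 5 (prev): list=[93, 2, 33, 7, 4, 5, 1] cursor@93
After 6 (insert_after(45)): list=[93, 45, 2, 33, 7, 4, 5, 1] cursor@93
After 7 (insert_before(60)): list=[60, 93, 45, 2, 33, 7, 4, 5, 1] cursor@93
After 8 (delete_current): list=[60, 45, 2, 33, 7, 4, 5, 1] cursor@45
After 9 (prev): list=[60, 45, 2, 33, 7, 4, 5, 1] cursor@60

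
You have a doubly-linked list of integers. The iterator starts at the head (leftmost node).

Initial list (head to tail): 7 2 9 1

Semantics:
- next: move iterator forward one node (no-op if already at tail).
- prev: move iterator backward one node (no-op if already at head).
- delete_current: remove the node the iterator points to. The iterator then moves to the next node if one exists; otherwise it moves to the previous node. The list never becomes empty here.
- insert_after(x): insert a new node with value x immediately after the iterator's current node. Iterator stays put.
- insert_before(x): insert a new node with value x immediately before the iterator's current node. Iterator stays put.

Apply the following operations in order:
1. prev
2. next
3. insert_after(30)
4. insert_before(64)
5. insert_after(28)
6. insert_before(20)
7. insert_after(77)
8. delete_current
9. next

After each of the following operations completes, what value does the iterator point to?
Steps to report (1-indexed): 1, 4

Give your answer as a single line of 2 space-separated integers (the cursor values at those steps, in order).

Answer: 7 2

Derivation:
After 1 (prev): list=[7, 2, 9, 1] cursor@7
After 2 (next): list=[7, 2, 9, 1] cursor@2
After 3 (insert_after(30)): list=[7, 2, 30, 9, 1] cursor@2
After 4 (insert_before(64)): list=[7, 64, 2, 30, 9, 1] cursor@2
After 5 (insert_after(28)): list=[7, 64, 2, 28, 30, 9, 1] cursor@2
After 6 (insert_before(20)): list=[7, 64, 20, 2, 28, 30, 9, 1] cursor@2
After 7 (insert_after(77)): list=[7, 64, 20, 2, 77, 28, 30, 9, 1] cursor@2
After 8 (delete_current): list=[7, 64, 20, 77, 28, 30, 9, 1] cursor@77
After 9 (next): list=[7, 64, 20, 77, 28, 30, 9, 1] cursor@28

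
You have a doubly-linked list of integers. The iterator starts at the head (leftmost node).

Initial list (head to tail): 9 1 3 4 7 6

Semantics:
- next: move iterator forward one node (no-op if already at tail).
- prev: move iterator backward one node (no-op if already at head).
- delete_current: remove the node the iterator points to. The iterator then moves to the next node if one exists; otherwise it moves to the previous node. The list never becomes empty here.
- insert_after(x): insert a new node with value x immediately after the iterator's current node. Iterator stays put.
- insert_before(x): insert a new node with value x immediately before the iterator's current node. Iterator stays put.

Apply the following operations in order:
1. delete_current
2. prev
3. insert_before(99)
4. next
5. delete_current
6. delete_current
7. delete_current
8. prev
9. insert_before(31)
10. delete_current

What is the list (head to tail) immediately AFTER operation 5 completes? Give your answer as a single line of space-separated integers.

After 1 (delete_current): list=[1, 3, 4, 7, 6] cursor@1
After 2 (prev): list=[1, 3, 4, 7, 6] cursor@1
After 3 (insert_before(99)): list=[99, 1, 3, 4, 7, 6] cursor@1
After 4 (next): list=[99, 1, 3, 4, 7, 6] cursor@3
After 5 (delete_current): list=[99, 1, 4, 7, 6] cursor@4

Answer: 99 1 4 7 6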